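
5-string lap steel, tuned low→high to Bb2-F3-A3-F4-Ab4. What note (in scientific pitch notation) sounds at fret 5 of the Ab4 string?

Db5

The open Ab4 string plus 5 semitones: Ab–A–Bb–B–C–Db.
The walk passes from B into C once, so the octave number goes from 4 to 5.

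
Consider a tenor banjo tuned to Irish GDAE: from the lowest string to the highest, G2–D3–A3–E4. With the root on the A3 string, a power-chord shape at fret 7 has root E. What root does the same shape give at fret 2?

Moving from fret 7 to fret 2 shifts the root by -5 semitones.
E down 5 semitones is B.

B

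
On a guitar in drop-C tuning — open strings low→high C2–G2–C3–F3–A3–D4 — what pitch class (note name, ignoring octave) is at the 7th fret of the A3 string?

E

A3 is MIDI 57. Adding 7 gives 64; 64 mod 12 = 4, i.e. E.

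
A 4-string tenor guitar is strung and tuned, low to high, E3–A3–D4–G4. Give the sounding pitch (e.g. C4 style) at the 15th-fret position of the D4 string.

F5

D4 is MIDI 62. Adding 15 gives 77, which is F5.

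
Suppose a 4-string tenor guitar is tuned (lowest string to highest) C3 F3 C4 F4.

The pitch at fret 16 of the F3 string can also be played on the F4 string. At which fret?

F3 at fret 16 is F3 + 16 semitones = A4.
The open F4 string is 12 semitones above the open F3, so the same pitch on the F4 string lies at fret 16 − 12 = 4.

4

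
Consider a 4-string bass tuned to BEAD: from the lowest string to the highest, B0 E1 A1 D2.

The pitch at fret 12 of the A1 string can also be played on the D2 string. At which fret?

7

A1 at fret 12 is A1 + 12 semitones = A2.
The open D2 string is 5 semitones above the open A1, so the same pitch on the D2 string lies at fret 12 − 5 = 7.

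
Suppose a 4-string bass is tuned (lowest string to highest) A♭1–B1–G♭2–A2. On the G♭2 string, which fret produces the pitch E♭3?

E♭3 is 9 semitones above the open G♭2 (Gb–G–Ab–A–Bb–B–C–Db–D–Eb), so it sits at fret 9.

9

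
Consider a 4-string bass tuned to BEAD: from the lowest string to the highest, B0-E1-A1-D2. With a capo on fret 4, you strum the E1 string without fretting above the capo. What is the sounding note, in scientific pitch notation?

The capo raises the open E1 by 4 semitones to G♯1; fretting 0 more gives E1 + 4 + 0 = E1 + 4 semitones = G♯1.
(Also written A♭.)

G♯1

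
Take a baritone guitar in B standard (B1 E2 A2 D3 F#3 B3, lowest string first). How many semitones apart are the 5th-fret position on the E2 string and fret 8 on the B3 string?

E2 at fret 5 → A2 (MIDI 45); B3 at fret 8 → G4 (MIDI 67).
45 − 67 = -22, so the two pitches are 22 semitones apart, with G4 the higher.

22 semitones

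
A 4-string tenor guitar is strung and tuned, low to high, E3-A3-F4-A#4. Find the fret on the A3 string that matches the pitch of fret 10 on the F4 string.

Fret 10 on F4 is MIDI 65 + 10 = 75 (D#5). On the A3 string (open MIDI 57), that pitch is 75 − 57 = fret 18.

18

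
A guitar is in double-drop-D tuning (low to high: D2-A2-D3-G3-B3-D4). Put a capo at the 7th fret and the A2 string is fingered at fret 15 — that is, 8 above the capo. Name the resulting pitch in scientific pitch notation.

C4

The capo raises the open A2 by 7 semitones to E3; fretting 8 more gives A2 + 7 + 8 = A2 + 15 semitones = C4.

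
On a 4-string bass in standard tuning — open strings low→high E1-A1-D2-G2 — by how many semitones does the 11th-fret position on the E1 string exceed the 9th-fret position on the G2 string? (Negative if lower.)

E1 at fret 11 → D#2 (MIDI 39); G2 at fret 9 → E3 (MIDI 52).
39 − 52 = -13, so the two pitches are 13 semitones apart.

-13 semitones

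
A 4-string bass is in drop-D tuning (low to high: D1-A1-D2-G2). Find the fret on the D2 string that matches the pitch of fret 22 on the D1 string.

10

Fret 22 on D1 is MIDI 26 + 22 = 48 (C3). On the D2 string (open MIDI 38), that pitch is 48 − 38 = fret 10.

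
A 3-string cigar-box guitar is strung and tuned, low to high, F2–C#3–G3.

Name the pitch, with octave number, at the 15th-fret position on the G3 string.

G3 is MIDI 55. Adding 15 gives 70, which is A#4.

A#4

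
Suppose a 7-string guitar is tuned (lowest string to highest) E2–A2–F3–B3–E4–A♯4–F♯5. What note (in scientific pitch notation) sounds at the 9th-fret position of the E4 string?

C♯5

E4 is MIDI 64. Adding 9 gives 73, which is C♯5.
(Equivalently spelled D♭5.)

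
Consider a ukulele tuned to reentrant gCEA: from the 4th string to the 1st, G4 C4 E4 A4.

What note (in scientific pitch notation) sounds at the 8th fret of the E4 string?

C5

Each fret is one semitone, so E4 + 8 = C5.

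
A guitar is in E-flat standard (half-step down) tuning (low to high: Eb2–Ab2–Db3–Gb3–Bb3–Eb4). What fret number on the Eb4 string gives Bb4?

Bb4 is 7 semitones above the open Eb4 (Eb–E–F–Gb–G–Ab–A–Bb), so it sits at fret 7.

7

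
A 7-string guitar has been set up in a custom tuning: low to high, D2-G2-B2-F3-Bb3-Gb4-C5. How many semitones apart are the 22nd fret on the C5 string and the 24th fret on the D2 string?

32 semitones

C5 at fret 22 → Bb6 (MIDI 94); D2 at fret 24 → D4 (MIDI 62).
94 − 62 = 32, so the two pitches are 32 semitones apart, with Bb6 the higher.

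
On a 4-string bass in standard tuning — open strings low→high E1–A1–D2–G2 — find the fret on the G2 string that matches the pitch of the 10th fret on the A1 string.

Fret 10 on A1 is MIDI 33 + 10 = 43 (G2). On the G2 string (open MIDI 43), that pitch is 43 − 43 = fret 0.

0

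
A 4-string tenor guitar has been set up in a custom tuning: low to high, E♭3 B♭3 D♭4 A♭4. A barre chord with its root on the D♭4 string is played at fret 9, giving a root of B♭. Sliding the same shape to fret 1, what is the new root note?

D

Moving from fret 9 to fret 1 shifts the root by -8 semitones.
B♭ down 8 semitones is D.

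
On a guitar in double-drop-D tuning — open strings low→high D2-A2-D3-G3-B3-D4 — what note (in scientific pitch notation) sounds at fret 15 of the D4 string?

The open D4 string plus 15 semitones: D–D#–E–F–…–D#–E–F.
The walk passes from B into C once, so the octave number goes from 4 to 5.

F5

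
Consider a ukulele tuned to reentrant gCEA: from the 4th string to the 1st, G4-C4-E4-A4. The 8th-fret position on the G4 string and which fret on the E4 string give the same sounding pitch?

11

G4 at fret 8 is G4 + 8 semitones = D♯5.
The open E4 string is 3 semitones below the open G4, so the same pitch on the E4 string lies at fret 8 + 3 = 11.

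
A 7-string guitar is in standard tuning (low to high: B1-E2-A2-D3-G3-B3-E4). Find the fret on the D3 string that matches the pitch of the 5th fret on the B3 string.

14

B3 at fret 5 is B3 + 5 semitones = E4.
The open D3 string is 9 semitones below the open B3, so the same pitch on the D3 string lies at fret 5 + 9 = 14.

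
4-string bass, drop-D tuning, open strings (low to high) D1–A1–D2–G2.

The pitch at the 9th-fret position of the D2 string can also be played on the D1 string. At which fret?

Fret 9 on D2 is MIDI 38 + 9 = 47 (B2). On the D1 string (open MIDI 26), that pitch is 47 − 26 = fret 21.

21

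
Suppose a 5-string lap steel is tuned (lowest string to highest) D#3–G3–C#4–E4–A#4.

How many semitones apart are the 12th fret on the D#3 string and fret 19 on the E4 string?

D#3 at fret 12 → D#4 (MIDI 63); E4 at fret 19 → B5 (MIDI 83).
63 − 83 = -20, so the two pitches are 20 semitones apart, with B5 the higher.

20 semitones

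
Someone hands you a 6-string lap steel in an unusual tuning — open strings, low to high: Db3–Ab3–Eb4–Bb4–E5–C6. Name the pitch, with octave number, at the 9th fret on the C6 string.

A6

C6 is MIDI 84. Adding 9 gives 93, which is A6.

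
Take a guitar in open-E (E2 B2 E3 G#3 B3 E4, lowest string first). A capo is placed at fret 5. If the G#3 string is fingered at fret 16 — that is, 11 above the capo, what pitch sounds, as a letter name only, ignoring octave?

C

The capo raises the open G#3 by 5 semitones to C#4; fretting 11 more gives G#3 + 5 + 11 = G#3 + 16 semitones, landing on C.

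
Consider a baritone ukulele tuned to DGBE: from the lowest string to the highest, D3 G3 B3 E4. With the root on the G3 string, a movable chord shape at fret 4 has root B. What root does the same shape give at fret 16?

Moving from fret 4 to fret 16 shifts the root by 12 semitones.
B up 12 semitones is B.

B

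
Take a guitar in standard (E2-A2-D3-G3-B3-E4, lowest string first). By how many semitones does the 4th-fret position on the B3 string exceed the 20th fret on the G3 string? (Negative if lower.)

-12 semitones

B3 at fret 4 → D♯4 (MIDI 63); G3 at fret 20 → D♯5 (MIDI 75).
63 − 75 = -12, so the two pitches are 12 semitones apart.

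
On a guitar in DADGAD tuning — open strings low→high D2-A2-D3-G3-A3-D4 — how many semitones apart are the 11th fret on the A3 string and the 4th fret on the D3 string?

A3 at fret 11 → G♯4 (MIDI 68); D3 at fret 4 → F♯3 (MIDI 54).
68 − 54 = 14, so the two pitches are 14 semitones apart, with G♯4 the higher.

14 semitones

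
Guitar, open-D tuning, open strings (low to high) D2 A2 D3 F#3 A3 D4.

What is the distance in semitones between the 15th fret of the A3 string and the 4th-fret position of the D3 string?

18 semitones

A3 at fret 15 → C5 (MIDI 72); D3 at fret 4 → F#3 (MIDI 54).
72 − 54 = 18, so the two pitches are 18 semitones apart, with C5 the higher.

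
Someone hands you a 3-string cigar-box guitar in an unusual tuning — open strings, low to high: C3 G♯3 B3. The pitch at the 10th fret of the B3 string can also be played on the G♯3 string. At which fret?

13

B3 at fret 10 is B3 + 10 semitones = A4.
The open G♯3 string is 3 semitones below the open B3, so the same pitch on the G♯3 string lies at fret 10 + 3 = 13.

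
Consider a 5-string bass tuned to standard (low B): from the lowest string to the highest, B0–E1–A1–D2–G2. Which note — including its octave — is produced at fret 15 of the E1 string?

The open E1 string plus 15 semitones: E–F–F#–G–…–F–F#–G.
The walk passes from B into C once, so the octave number goes from 1 to 2.

G2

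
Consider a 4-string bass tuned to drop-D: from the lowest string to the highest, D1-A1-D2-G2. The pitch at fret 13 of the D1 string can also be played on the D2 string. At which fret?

1

D1 at fret 13 is D1 + 13 semitones = D#2.
The open D2 string is 12 semitones above the open D1, so the same pitch on the D2 string lies at fret 13 − 12 = 1.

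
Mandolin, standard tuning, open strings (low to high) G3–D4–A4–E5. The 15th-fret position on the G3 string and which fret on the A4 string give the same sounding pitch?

G3 at fret 15 is G3 + 15 semitones = A#4.
The open A4 string is 14 semitones above the open G3, so the same pitch on the A4 string lies at fret 15 − 14 = 1.

1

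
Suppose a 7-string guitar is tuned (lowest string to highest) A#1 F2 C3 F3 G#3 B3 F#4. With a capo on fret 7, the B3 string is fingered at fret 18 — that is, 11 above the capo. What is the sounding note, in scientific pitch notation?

The capo raises the open B3 by 7 semitones to F#4; fretting 11 more gives B3 + 7 + 11 = B3 + 18 semitones = F5.

F5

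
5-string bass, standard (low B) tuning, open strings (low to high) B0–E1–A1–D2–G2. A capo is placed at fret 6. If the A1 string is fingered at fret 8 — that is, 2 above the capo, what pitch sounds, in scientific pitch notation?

The capo raises the open A1 by 6 semitones to D♯2; fretting 2 more gives A1 + 6 + 2 = A1 + 8 semitones = F2.

F2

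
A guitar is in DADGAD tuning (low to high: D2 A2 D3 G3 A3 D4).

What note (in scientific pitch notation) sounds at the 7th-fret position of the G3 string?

D4

G3 is MIDI 55. Adding 7 gives 62, which is D4.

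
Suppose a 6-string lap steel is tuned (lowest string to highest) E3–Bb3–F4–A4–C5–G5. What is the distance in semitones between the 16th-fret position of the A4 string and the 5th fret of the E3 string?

28 semitones

A4 at fret 16 → Db6 (MIDI 85); E3 at fret 5 → A3 (MIDI 57).
85 − 57 = 28, so the two pitches are 28 semitones apart, with Db6 the higher.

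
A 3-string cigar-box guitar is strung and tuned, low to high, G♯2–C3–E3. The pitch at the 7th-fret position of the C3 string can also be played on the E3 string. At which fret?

Fret 7 on C3 is MIDI 48 + 7 = 55 (G3). On the E3 string (open MIDI 52), that pitch is 55 − 52 = fret 3.

3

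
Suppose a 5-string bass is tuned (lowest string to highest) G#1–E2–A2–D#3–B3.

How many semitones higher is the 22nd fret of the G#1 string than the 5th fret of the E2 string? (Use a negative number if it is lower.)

9 semitones

G#1 at fret 22 → F#3 (MIDI 54); E2 at fret 5 → A2 (MIDI 45).
54 − 45 = 9, so the two pitches are 9 semitones apart.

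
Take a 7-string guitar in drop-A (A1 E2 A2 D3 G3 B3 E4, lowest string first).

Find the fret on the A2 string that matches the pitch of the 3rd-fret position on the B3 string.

Fret 3 on B3 is MIDI 59 + 3 = 62 (D4). On the A2 string (open MIDI 45), that pitch is 62 − 45 = fret 17.

17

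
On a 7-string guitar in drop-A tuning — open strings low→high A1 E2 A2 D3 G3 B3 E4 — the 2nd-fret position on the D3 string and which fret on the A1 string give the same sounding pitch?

19

D3 at fret 2 is D3 + 2 semitones = E3.
The open A1 string is 17 semitones below the open D3, so the same pitch on the A1 string lies at fret 2 + 17 = 19.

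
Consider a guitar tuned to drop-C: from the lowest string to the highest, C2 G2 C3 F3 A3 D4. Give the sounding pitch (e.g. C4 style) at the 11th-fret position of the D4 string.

D4 is MIDI 62. Adding 11 gives 73, which is C#5.
(Equivalently spelled Db5.)

C#5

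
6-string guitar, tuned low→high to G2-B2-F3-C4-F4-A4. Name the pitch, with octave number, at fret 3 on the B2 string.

The open B2 string plus 3 semitones: B–C–C#–D.
The walk passes from B into C once, so the octave number goes from 2 to 3.

D3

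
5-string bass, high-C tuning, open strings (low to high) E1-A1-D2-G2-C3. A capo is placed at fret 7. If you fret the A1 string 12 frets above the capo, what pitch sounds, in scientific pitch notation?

The capo raises the open A1 by 7 semitones to E2; fretting 12 more gives A1 + 7 + 12 = A1 + 19 semitones = E3.

E3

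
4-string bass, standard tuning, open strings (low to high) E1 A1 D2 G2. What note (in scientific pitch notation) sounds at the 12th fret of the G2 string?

G3

The open G2 string plus 12 semitones: G–G#–A–A#–…–F–F#–G.
The walk passes from B into C once, so the octave number goes from 2 to 3.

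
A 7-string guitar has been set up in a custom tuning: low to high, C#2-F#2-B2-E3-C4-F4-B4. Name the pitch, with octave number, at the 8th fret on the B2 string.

Each fret is one semitone, so B2 + 8 = G3.

G3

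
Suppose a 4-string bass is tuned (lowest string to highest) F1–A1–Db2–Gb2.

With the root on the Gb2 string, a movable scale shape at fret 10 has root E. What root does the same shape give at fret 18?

C

Moving from fret 10 to fret 18 shifts the root by 8 semitones.
E up 8 semitones is C.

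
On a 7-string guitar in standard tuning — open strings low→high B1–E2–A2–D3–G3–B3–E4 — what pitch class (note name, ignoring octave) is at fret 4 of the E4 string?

G#

The open E4 string plus 4 semitones: E–F–F#–G–G#.
(Equivalently spelled Ab.)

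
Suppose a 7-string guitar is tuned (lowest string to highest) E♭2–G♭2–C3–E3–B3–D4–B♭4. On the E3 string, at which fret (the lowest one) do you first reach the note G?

3

From E3, count semitones up the chromatic scale until reaching G: E–F–Gb–G — 3 steps.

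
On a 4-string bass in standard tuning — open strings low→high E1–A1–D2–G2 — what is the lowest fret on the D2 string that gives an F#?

From D2, count semitones up the chromatic scale until reaching F#: D–D#–E–F–F# — 4 steps.

4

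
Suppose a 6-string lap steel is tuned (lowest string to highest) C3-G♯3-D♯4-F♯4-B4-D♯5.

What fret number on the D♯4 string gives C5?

9

C5 is 9 semitones above the open D♯4 (D#–E–F–F#–G–G#–A–A#–B–C), so it sits at fret 9.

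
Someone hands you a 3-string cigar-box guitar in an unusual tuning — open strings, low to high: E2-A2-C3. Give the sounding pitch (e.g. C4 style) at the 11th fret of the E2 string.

D♯3

Each fret is one semitone, so E2 + 11 = D♯3.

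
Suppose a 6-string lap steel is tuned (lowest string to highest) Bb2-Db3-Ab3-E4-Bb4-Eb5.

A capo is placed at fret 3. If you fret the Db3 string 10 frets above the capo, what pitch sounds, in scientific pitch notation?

D4

The capo raises the open Db3 by 3 semitones to E3; fretting 10 more gives Db3 + 3 + 10 = Db3 + 13 semitones = D4.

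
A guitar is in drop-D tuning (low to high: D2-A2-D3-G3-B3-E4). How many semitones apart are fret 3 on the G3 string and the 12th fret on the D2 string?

G3 at fret 3 → A#3 (MIDI 58); D2 at fret 12 → D3 (MIDI 50).
58 − 50 = 8, so the two pitches are 8 semitones apart, with A#3 the higher.

8 semitones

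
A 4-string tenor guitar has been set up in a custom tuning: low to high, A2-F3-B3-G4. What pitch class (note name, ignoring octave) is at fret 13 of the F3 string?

F#

F3 is MIDI 53. Adding 13 gives 66; 66 mod 12 = 6, i.e. F#.
(Equivalently spelled Gb.)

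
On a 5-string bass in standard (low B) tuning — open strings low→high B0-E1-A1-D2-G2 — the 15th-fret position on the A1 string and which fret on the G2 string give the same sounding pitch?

Fret 15 on A1 is MIDI 33 + 15 = 48 (C3). On the G2 string (open MIDI 43), that pitch is 48 − 43 = fret 5.

5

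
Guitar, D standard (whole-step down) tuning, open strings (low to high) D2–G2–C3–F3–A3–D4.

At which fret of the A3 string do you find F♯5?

F♯5 is 21 semitones above the open A3 (A–A#–B–C–…–E–F–F#), so it sits at fret 21.

21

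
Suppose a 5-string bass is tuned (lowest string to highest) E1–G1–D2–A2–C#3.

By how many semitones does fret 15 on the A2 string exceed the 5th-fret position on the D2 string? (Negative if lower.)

17 semitones

A2 at fret 15 → C4 (MIDI 60); D2 at fret 5 → G2 (MIDI 43).
60 − 43 = 17, so the two pitches are 17 semitones apart.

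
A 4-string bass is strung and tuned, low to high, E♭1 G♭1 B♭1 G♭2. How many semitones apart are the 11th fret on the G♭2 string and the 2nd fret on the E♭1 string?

24 semitones

G♭2 at fret 11 → F3 (MIDI 53); E♭1 at fret 2 → F1 (MIDI 29).
53 − 29 = 24, so the two pitches are 24 semitones apart, with F3 the higher.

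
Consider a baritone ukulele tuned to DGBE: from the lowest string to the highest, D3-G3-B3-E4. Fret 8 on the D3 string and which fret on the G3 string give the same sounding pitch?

3

Fret 8 on D3 is MIDI 50 + 8 = 58 (A♯3). On the G3 string (open MIDI 55), that pitch is 58 − 55 = fret 3.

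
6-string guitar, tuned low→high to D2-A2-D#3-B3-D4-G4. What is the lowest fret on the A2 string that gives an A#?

From A2, count semitones up the chromatic scale until reaching A#: A–A# — 1 step.

1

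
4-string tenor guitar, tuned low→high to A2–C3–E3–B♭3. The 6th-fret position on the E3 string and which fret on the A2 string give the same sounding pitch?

13

E3 at fret 6 is E3 + 6 semitones = B♭3.
The open A2 string is 7 semitones below the open E3, so the same pitch on the A2 string lies at fret 6 + 7 = 13.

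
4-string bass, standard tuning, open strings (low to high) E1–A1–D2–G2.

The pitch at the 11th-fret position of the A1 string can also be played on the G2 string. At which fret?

A1 at fret 11 is A1 + 11 semitones = G#2.
The open G2 string is 10 semitones above the open A1, so the same pitch on the G2 string lies at fret 11 − 10 = 1.

1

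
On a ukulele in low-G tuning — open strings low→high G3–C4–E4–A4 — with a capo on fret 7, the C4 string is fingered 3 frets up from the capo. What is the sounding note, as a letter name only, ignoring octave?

The capo raises the open C4 by 7 semitones to G4; fretting 3 more gives C4 + 7 + 3 = C4 + 10 semitones, landing on A#.
(Also written Bb.)

A#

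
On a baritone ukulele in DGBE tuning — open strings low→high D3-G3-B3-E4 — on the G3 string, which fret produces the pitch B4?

16

B4 is 16 semitones above the open G3 (G–G#–A–A#–…–A–A#–B), so it sits at fret 16.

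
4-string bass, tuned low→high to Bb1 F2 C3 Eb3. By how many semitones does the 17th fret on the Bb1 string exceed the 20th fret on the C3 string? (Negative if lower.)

-17 semitones

Bb1 at fret 17 → Eb3 (MIDI 51); C3 at fret 20 → Ab4 (MIDI 68).
51 − 68 = -17, so the two pitches are 17 semitones apart.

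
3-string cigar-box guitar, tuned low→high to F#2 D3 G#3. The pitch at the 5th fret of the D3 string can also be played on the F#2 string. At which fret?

D3 at fret 5 is D3 + 5 semitones = G3.
The open F#2 string is 8 semitones below the open D3, so the same pitch on the F#2 string lies at fret 5 + 8 = 13.

13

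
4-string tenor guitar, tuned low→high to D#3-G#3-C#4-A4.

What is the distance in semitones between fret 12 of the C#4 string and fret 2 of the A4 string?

2 semitones

C#4 at fret 12 → C#5 (MIDI 73); A4 at fret 2 → B4 (MIDI 71).
73 − 71 = 2, so the two pitches are 2 semitones apart, with C#5 the higher.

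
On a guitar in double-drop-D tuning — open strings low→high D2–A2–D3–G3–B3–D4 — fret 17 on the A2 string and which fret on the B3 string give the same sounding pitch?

Fret 17 on A2 is MIDI 45 + 17 = 62 (D4). On the B3 string (open MIDI 59), that pitch is 62 − 59 = fret 3.

3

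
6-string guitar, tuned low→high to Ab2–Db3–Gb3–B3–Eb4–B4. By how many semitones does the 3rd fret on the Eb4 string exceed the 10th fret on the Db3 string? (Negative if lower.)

Eb4 at fret 3 → Gb4 (MIDI 66); Db3 at fret 10 → B3 (MIDI 59).
66 − 59 = 7, so the two pitches are 7 semitones apart.

7 semitones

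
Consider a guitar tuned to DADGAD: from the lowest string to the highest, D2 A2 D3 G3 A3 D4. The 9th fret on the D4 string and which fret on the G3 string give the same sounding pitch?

16

Fret 9 on D4 is MIDI 62 + 9 = 71 (B4). On the G3 string (open MIDI 55), that pitch is 71 − 55 = fret 16.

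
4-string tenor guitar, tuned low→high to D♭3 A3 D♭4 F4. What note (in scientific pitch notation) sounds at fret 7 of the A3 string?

E4

Each fret is one semitone, so A3 + 7 = E4.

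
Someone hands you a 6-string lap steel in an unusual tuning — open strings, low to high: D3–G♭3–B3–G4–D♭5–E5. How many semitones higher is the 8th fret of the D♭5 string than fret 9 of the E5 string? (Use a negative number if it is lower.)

-4 semitones

D♭5 at fret 8 → A5 (MIDI 81); E5 at fret 9 → D♭6 (MIDI 85).
81 − 85 = -4, so the two pitches are 4 semitones apart.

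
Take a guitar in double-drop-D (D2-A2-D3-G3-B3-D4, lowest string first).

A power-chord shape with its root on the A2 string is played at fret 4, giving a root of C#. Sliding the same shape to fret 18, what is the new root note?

D#

Moving from fret 4 to fret 18 shifts the root by 14 semitones.
C# up 14 semitones is D#.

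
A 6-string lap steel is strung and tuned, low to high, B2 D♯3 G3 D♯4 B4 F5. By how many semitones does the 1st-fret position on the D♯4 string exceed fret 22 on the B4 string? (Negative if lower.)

-29 semitones

D♯4 at fret 1 → E4 (MIDI 64); B4 at fret 22 → A6 (MIDI 93).
64 − 93 = -29, so the two pitches are 29 semitones apart.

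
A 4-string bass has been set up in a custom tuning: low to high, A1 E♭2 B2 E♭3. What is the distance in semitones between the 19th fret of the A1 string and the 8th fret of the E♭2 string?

5 semitones

A1 at fret 19 → E3 (MIDI 52); E♭2 at fret 8 → B2 (MIDI 47).
52 − 47 = 5, so the two pitches are 5 semitones apart, with E3 the higher.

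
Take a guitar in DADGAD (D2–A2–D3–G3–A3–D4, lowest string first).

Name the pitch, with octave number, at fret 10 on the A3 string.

A3 is MIDI 57. Adding 10 gives 67, which is G4.

G4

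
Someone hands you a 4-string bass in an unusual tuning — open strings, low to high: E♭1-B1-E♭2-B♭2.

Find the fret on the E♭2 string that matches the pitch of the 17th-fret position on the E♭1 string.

5

Fret 17 on E♭1 is MIDI 27 + 17 = 44 (A♭2). On the E♭2 string (open MIDI 39), that pitch is 44 − 39 = fret 5.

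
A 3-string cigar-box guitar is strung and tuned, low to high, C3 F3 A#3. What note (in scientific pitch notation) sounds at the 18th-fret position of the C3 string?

The open C3 string plus 18 semitones: C–C#–D–D#–…–E–F–F#.
The walk passes from B into C once, so the octave number goes from 3 to 4.

F#4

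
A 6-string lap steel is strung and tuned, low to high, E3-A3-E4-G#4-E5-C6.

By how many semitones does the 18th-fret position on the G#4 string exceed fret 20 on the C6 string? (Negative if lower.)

-18 semitones

G#4 at fret 18 → D6 (MIDI 86); C6 at fret 20 → G#7 (MIDI 104).
86 − 104 = -18, so the two pitches are 18 semitones apart.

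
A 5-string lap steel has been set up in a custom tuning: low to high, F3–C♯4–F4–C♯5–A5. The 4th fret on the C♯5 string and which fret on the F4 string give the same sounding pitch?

Fret 4 on C♯5 is MIDI 73 + 4 = 77 (F5). On the F4 string (open MIDI 65), that pitch is 77 − 65 = fret 12.

12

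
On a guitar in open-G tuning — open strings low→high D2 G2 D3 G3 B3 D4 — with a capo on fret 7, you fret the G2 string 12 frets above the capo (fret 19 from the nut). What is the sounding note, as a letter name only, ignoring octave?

D

The capo raises the open G2 by 7 semitones to D3; fretting 12 more gives G2 + 7 + 12 = G2 + 19 semitones, landing on D.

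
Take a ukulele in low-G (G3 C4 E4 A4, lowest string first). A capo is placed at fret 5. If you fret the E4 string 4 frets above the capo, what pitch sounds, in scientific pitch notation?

The capo raises the open E4 by 5 semitones to A4; fretting 4 more gives E4 + 5 + 4 = E4 + 9 semitones = C#5.
(Also written Db.)

C#5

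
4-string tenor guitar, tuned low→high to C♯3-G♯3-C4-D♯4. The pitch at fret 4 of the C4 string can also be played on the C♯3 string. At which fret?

Fret 4 on C4 is MIDI 60 + 4 = 64 (E4). On the C♯3 string (open MIDI 49), that pitch is 64 − 49 = fret 15.

15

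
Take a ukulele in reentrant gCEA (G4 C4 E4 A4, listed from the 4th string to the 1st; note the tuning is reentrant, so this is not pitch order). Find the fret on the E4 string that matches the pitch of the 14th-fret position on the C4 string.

C4 at fret 14 is C4 + 14 semitones = D5.
The open E4 string is 4 semitones above the open C4, so the same pitch on the E4 string lies at fret 14 − 4 = 10.

10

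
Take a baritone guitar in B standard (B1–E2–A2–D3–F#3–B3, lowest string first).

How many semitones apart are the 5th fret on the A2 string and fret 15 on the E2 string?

A2 at fret 5 → D3 (MIDI 50); E2 at fret 15 → G3 (MIDI 55).
50 − 55 = -5, so the two pitches are 5 semitones apart, with G3 the higher.

5 semitones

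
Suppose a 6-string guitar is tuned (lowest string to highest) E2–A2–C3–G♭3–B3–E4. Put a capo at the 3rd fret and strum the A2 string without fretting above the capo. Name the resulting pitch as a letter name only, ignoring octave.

The capo raises the open A2 by 3 semitones to C3; fretting 0 more gives A2 + 3 + 0 = A2 + 3 semitones, landing on C.

C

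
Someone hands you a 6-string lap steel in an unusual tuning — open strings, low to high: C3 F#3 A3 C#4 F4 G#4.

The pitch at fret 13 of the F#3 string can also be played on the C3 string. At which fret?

19

F#3 at fret 13 is F#3 + 13 semitones = G4.
The open C3 string is 6 semitones below the open F#3, so the same pitch on the C3 string lies at fret 13 + 6 = 19.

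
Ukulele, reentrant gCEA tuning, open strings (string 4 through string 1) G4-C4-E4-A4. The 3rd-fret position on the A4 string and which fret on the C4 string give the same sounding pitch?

Fret 3 on A4 is MIDI 69 + 3 = 72 (C5). On the C4 string (open MIDI 60), that pitch is 72 − 60 = fret 12.

12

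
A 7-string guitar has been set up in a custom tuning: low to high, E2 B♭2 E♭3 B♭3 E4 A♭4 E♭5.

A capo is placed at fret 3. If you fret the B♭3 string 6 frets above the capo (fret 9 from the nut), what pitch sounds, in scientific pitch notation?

The capo raises the open B♭3 by 3 semitones to D♭4; fretting 6 more gives B♭3 + 3 + 6 = B♭3 + 9 semitones = G4.

G4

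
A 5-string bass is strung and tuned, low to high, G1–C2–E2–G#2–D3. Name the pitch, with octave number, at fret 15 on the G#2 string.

B3

Each fret is one semitone, so G#2 + 15 = B3.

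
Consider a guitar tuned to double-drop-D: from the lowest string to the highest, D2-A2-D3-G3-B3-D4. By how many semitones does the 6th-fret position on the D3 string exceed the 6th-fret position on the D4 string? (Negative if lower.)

D3 at fret 6 → G#3 (MIDI 56); D4 at fret 6 → G#4 (MIDI 68).
56 − 68 = -12, so the two pitches are 12 semitones apart.

-12 semitones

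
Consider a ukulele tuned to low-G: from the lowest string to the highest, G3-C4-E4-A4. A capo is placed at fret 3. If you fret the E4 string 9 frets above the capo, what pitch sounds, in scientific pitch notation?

E5

The capo raises the open E4 by 3 semitones to G4; fretting 9 more gives E4 + 3 + 9 = E4 + 12 semitones = E5.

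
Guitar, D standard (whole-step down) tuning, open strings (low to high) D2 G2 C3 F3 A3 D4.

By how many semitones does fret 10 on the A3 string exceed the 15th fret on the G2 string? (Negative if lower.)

A3 at fret 10 → G4 (MIDI 67); G2 at fret 15 → A♯3 (MIDI 58).
67 − 58 = 9, so the two pitches are 9 semitones apart.

9 semitones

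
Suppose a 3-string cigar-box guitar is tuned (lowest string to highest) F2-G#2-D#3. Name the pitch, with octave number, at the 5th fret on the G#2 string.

C#3

Each fret is one semitone, so G#2 + 5 = C#3.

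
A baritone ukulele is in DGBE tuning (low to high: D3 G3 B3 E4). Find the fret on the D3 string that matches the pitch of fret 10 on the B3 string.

19

Fret 10 on B3 is MIDI 59 + 10 = 69 (A4). On the D3 string (open MIDI 50), that pitch is 69 − 50 = fret 19.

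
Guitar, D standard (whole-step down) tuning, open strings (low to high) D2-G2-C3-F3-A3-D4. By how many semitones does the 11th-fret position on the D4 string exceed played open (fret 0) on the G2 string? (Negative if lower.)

30 semitones

D4 at fret 11 → C#5 (MIDI 73); G2 at fret 0 → G2 (MIDI 43).
73 − 43 = 30, so the two pitches are 30 semitones apart.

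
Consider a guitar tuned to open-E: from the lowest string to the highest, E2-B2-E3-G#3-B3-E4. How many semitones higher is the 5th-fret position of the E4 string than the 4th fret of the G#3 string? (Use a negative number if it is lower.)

9 semitones

E4 at fret 5 → A4 (MIDI 69); G#3 at fret 4 → C4 (MIDI 60).
69 − 60 = 9, so the two pitches are 9 semitones apart.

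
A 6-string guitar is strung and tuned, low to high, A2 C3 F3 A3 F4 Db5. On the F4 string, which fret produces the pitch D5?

D5 is 9 semitones above the open F4 (F–Gb–G–Ab–A–Bb–B–C–Db–D), so it sits at fret 9.

9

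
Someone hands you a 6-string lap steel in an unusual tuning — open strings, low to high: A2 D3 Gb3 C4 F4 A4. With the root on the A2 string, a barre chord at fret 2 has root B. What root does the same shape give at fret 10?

G

Moving from fret 2 to fret 10 shifts the root by 8 semitones.
B up 8 semitones is G.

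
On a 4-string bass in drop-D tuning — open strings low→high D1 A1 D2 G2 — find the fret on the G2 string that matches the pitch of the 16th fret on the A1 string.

A1 at fret 16 is A1 + 16 semitones = C#3.
The open G2 string is 10 semitones above the open A1, so the same pitch on the G2 string lies at fret 16 − 10 = 6.

6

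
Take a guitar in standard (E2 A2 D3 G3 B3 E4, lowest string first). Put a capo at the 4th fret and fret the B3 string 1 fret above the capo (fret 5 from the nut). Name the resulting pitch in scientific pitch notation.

E4

The capo raises the open B3 by 4 semitones to D#4; fretting 1 more gives B3 + 4 + 1 = B3 + 5 semitones = E4.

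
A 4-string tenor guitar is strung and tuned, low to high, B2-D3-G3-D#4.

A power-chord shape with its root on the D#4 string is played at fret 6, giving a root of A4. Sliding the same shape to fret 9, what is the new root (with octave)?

Moving from fret 6 to fret 9 shifts the root by 3 semitones.
A4 up 3 semitones is C5.

C5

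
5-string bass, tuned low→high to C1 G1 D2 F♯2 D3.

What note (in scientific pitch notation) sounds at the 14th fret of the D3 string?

E4

Each fret is one semitone, so D3 + 14 = E4.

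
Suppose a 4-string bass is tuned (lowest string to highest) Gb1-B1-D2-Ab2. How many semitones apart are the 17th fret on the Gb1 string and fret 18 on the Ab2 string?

Gb1 at fret 17 → B2 (MIDI 47); Ab2 at fret 18 → D4 (MIDI 62).
47 − 62 = -15, so the two pitches are 15 semitones apart, with D4 the higher.

15 semitones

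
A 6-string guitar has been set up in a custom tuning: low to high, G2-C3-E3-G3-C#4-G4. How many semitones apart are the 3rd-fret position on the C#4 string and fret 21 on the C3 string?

C#4 at fret 3 → E4 (MIDI 64); C3 at fret 21 → A4 (MIDI 69).
64 − 69 = -5, so the two pitches are 5 semitones apart, with A4 the higher.

5 semitones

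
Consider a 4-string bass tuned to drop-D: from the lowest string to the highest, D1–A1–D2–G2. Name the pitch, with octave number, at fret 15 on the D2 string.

F3

Each fret is one semitone, so D2 + 15 = F3.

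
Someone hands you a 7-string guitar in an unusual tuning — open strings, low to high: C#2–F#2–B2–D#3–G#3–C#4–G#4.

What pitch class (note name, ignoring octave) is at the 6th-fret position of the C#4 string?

C#4 is MIDI 61. Adding 6 gives 67; 67 mod 12 = 7, i.e. G.

G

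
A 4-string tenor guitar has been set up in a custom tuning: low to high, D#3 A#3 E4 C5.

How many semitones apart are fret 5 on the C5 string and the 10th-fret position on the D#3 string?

C5 at fret 5 → F5 (MIDI 77); D#3 at fret 10 → C#4 (MIDI 61).
77 − 61 = 16, so the two pitches are 16 semitones apart, with F5 the higher.

16 semitones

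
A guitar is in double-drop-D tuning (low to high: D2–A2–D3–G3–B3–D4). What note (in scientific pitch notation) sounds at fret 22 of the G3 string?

F5

Each fret is one semitone, so G3 + 22 = F5.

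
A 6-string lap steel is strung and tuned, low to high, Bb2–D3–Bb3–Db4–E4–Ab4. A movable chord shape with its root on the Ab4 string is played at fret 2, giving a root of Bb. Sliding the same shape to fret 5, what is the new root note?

Db

Moving from fret 2 to fret 5 shifts the root by 3 semitones.
Bb up 3 semitones is Db.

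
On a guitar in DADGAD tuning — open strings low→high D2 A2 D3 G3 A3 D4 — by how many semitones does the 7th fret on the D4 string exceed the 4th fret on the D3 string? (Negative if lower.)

D4 at fret 7 → A4 (MIDI 69); D3 at fret 4 → F#3 (MIDI 54).
69 − 54 = 15, so the two pitches are 15 semitones apart.

15 semitones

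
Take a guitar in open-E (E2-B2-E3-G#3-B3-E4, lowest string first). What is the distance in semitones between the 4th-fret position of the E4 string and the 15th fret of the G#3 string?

E4 at fret 4 → G#4 (MIDI 68); G#3 at fret 15 → B4 (MIDI 71).
68 − 71 = -3, so the two pitches are 3 semitones apart, with B4 the higher.

3 semitones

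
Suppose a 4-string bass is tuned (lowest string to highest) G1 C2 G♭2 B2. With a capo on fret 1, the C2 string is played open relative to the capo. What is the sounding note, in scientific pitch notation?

D♭2

The capo raises the open C2 by 1 semitone to D♭2; fretting 0 more gives C2 + 1 + 0 = C2 + 1 semitone = D♭2.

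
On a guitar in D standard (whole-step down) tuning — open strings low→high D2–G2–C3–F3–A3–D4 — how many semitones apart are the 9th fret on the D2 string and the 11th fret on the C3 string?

12 semitones

D2 at fret 9 → B2 (MIDI 47); C3 at fret 11 → B3 (MIDI 59).
47 − 59 = -12, so the two pitches are 12 semitones apart, with B3 the higher.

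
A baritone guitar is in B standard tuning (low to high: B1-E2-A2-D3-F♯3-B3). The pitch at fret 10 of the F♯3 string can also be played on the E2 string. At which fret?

24

F♯3 at fret 10 is F♯3 + 10 semitones = E4.
The open E2 string is 14 semitones below the open F♯3, so the same pitch on the E2 string lies at fret 10 + 14 = 24.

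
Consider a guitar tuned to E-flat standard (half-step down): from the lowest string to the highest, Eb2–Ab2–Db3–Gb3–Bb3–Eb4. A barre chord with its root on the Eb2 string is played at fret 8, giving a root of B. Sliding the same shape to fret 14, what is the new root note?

F

Moving from fret 8 to fret 14 shifts the root by 6 semitones.
B up 6 semitones is F.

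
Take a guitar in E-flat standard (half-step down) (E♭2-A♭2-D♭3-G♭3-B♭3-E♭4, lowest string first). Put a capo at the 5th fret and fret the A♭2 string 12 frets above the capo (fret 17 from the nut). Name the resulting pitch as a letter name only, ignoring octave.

D♭

The capo raises the open A♭2 by 5 semitones to D♭3; fretting 12 more gives A♭2 + 5 + 12 = A♭2 + 17 semitones, landing on D♭.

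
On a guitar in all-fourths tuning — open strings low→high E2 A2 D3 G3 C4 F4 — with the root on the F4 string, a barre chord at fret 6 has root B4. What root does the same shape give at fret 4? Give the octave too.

Moving from fret 6 to fret 4 shifts the root by -2 semitones.
B4 down 2 semitones is A4.

A4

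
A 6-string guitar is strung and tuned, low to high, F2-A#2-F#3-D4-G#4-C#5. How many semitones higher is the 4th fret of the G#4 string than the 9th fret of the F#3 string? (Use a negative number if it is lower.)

9 semitones

G#4 at fret 4 → C5 (MIDI 72); F#3 at fret 9 → D#4 (MIDI 63).
72 − 63 = 9, so the two pitches are 9 semitones apart.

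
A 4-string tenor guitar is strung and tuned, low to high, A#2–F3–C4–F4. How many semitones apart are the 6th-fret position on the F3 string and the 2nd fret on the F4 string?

F3 at fret 6 → B3 (MIDI 59); F4 at fret 2 → G4 (MIDI 67).
59 − 67 = -8, so the two pitches are 8 semitones apart, with G4 the higher.

8 semitones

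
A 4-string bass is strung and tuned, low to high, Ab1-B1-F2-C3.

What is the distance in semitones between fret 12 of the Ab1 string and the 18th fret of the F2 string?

15 semitones

Ab1 at fret 12 → Ab2 (MIDI 44); F2 at fret 18 → B3 (MIDI 59).
44 − 59 = -15, so the two pitches are 15 semitones apart, with B3 the higher.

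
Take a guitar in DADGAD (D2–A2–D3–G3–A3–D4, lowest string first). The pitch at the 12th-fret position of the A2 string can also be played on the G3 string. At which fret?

A2 at fret 12 is A2 + 12 semitones = A3.
The open G3 string is 10 semitones above the open A2, so the same pitch on the G3 string lies at fret 12 − 10 = 2.

2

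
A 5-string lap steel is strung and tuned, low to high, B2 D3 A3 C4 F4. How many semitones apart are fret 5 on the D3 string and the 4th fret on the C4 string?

D3 at fret 5 → G3 (MIDI 55); C4 at fret 4 → E4 (MIDI 64).
55 − 64 = -9, so the two pitches are 9 semitones apart, with E4 the higher.

9 semitones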